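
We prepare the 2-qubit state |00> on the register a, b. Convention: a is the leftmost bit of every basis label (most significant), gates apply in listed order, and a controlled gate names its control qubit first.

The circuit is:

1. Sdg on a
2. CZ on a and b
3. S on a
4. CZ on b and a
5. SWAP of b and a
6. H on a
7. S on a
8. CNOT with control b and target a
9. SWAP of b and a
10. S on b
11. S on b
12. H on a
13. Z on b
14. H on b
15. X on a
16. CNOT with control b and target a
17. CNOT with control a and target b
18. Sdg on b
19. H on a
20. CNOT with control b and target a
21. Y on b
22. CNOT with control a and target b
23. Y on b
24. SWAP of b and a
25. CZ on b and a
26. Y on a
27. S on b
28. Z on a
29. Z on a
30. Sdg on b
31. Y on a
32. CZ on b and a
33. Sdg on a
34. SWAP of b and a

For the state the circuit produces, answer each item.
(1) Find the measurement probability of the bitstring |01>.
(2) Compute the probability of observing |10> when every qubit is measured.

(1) A full measurement returns |01> with probability 1/4.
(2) A full measurement returns |10> with probability 1/4.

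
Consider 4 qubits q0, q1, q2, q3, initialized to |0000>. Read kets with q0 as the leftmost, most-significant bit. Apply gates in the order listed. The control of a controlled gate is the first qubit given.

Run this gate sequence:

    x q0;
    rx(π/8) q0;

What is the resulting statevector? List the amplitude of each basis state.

The final amplitudes are -I*sin(pi/16) on |0000>, cos(pi/16) on |1000>, and 0 on every other basis state.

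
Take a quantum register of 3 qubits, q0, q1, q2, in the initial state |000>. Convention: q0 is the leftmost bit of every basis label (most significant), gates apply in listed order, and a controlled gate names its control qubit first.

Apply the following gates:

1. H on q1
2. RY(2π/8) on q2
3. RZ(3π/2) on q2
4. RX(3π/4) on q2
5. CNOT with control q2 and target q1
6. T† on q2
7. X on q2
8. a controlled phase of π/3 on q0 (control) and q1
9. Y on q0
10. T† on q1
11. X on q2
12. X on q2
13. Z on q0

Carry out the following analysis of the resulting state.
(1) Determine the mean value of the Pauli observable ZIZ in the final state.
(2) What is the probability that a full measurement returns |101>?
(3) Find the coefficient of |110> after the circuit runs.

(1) The expectation value of ZIZ is -1. Key observation: gates 11-12 undo each other exactly, leaving only the rest of the circuit to track.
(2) The probability of measuring |101> is 0.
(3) The final state's coefficient on |110> equals -sqrt(2)*exp(3*I*pi/4)/2.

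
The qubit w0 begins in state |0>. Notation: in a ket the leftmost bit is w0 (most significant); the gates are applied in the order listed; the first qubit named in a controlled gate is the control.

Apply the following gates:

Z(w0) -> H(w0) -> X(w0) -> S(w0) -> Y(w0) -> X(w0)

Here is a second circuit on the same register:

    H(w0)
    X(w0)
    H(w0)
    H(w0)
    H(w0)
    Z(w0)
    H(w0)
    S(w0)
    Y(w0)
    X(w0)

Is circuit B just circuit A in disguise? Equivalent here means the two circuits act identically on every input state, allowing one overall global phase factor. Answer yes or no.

Yes, they are equivalent — the unitaries differ by at most a global phase.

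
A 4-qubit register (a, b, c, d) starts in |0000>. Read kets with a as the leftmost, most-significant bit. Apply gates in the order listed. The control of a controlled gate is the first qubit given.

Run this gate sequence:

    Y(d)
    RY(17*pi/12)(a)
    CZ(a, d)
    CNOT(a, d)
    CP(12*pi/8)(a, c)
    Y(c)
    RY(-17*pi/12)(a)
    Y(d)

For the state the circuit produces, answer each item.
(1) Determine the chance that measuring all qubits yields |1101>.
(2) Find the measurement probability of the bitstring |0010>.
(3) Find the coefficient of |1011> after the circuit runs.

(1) Outcome |1101> occurs with probability 0.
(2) The probability of measuring |0010> is -sqrt(6)/8 - sqrt(3)/16 + sqrt(2)/8 + 3/8.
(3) The final state's coefficient on |1011> equals I*(-sqrt(6) - sqrt(2))/8.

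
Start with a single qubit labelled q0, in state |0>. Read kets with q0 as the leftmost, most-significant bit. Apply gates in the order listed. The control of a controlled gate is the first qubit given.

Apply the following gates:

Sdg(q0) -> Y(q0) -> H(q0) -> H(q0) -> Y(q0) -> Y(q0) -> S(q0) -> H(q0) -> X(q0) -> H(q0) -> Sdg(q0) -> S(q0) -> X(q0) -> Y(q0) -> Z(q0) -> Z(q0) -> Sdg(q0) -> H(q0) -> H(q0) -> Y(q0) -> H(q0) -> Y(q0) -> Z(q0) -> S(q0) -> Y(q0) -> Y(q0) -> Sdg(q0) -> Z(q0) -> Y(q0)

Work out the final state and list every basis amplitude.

After the circuit, the state carries amplitude -sqrt(2)*I/2 on |0>, -sqrt(2)*I/2 on |1>. Key observation: the block from step 22 through step 29 cancels to the identity and can be dropped.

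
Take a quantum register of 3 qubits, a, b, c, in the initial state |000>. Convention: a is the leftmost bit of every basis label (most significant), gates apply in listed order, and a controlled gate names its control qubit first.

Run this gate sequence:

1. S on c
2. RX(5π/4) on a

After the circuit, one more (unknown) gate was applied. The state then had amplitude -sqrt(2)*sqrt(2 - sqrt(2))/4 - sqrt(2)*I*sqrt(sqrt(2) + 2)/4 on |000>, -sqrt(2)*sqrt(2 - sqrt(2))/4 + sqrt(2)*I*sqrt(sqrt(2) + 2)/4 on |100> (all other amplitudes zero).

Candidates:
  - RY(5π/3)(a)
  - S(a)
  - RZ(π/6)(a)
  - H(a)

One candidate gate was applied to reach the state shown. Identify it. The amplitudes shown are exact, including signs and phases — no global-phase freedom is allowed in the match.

It was H(a) that produced the state shown.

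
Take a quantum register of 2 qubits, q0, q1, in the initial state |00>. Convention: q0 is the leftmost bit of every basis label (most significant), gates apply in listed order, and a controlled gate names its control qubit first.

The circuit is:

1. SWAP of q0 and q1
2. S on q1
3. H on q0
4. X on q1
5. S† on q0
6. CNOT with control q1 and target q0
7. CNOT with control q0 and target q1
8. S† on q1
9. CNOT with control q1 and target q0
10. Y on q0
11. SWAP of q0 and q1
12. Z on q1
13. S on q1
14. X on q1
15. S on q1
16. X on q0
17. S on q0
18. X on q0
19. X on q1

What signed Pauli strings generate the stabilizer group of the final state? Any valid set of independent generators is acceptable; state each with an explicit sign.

The stabilizer group can be generated by +YI, +IZ, among other valid generating sets.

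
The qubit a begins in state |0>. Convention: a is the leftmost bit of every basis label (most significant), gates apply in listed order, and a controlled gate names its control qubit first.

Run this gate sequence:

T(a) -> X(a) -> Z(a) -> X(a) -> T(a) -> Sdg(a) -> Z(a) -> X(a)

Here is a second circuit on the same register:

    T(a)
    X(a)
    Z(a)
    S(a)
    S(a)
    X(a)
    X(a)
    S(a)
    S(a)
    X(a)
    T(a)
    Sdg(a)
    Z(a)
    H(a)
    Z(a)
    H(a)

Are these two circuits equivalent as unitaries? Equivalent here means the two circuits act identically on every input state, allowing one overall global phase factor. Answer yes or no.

Yes: on every input state the two circuits agree up to one overall phase factor.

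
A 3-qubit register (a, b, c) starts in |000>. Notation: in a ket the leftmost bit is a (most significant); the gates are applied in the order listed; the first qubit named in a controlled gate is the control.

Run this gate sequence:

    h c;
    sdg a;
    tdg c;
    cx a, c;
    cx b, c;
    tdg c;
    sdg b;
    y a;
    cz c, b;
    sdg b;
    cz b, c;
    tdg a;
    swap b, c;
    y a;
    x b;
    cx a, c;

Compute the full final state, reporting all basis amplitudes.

After the circuit, the state carries amplitude -sqrt(2)*exp(I*pi/4)/2 on |000>, -sqrt(2)*exp(3*I*pi/4)/2 on |010>, and 0 on every other basis state.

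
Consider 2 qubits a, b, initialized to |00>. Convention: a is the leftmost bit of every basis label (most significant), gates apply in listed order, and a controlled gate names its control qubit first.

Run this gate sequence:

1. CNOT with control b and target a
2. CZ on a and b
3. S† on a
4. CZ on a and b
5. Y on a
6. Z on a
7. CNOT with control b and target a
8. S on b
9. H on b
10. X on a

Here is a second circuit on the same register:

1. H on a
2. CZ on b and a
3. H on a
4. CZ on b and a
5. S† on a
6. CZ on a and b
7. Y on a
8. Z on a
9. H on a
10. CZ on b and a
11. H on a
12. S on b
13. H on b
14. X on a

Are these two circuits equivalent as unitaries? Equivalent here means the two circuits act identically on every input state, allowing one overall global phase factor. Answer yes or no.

Yes: on every input state the two circuits agree up to one overall phase factor.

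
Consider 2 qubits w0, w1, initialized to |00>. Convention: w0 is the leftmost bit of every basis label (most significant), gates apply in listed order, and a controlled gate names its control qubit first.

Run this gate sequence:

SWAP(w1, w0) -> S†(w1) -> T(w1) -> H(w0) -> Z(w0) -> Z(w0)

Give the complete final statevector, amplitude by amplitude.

The resulting statevector has amplitude sqrt(2)/2 on |00>, 0 on |01>, sqrt(2)/2 on |10>, 0 on |11>.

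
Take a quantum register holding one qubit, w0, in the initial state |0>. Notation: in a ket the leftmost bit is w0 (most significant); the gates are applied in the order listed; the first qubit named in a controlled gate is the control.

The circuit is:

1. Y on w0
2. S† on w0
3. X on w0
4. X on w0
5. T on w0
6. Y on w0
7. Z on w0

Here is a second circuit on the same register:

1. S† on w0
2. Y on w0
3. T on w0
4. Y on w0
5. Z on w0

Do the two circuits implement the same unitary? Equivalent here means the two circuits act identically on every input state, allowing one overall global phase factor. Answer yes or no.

No, they are not equivalent — no single phase factor reconciles the two unitaries.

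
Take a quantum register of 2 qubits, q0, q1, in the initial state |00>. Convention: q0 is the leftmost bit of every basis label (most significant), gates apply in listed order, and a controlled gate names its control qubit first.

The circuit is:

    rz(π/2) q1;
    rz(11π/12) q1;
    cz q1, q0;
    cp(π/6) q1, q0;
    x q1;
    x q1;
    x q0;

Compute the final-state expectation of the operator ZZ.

In the final state, ZZ has expectation -1. Key observation: steps 5-6 multiply out to the identity, so the circuit reduces to the remaining gates.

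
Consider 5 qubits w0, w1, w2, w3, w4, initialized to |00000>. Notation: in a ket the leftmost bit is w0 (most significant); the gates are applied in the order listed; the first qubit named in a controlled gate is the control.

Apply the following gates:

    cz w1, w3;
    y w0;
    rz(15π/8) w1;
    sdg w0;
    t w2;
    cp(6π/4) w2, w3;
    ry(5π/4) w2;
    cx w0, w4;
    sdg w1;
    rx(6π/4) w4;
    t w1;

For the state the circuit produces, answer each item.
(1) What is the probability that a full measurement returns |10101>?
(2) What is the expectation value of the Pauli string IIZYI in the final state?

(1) The probability of measuring |10101> is sqrt(2)/8 + 1/4.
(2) In the final state, IIZYI has expectation 0.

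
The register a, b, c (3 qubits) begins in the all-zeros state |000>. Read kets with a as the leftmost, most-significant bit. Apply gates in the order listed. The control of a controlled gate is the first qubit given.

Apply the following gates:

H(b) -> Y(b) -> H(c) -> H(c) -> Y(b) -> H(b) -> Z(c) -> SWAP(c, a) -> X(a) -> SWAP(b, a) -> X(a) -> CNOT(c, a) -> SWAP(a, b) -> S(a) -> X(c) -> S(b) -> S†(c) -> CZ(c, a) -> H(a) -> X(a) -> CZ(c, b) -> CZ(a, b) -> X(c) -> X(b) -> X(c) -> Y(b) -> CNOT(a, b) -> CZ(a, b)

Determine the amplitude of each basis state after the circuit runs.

The resulting statevector has amplitude sqrt(2)/2 on |011>, sqrt(2)/2 on |101>, and 0 on every other basis state.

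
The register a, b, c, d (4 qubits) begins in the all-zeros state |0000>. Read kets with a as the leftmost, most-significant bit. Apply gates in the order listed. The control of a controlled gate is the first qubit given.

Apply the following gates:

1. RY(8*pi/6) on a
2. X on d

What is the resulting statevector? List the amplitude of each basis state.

After the circuit, the state carries amplitude -1/2 on |0001>, sqrt(3)/2 on |1001>, and 0 on every other basis state.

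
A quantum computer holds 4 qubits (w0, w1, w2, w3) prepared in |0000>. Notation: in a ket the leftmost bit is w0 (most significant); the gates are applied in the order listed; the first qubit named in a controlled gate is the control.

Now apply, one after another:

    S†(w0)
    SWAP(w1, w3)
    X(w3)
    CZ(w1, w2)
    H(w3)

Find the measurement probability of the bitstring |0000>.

Outcome |0000> occurs with probability 1/2.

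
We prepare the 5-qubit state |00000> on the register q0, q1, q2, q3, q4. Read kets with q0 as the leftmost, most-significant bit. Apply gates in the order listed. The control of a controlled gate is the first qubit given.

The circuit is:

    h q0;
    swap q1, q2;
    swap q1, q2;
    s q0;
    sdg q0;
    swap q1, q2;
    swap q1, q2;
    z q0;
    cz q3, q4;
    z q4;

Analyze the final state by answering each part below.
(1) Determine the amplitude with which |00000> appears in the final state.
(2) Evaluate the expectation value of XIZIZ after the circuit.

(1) |00000> carries amplitude sqrt(2)/2 in the final state. Key observation: the block from step 2 through step 7 cancels to the identity and can be dropped.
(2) The observable XIZIZ averages to -1.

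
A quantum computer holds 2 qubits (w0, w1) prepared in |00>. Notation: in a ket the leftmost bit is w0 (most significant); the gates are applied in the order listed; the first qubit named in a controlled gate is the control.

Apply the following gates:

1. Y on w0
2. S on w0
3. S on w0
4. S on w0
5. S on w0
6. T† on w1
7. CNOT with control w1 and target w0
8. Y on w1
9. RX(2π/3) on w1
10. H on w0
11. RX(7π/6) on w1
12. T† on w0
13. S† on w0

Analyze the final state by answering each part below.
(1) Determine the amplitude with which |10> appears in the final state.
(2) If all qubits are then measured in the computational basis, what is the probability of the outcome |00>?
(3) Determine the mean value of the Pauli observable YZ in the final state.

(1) |10> carries amplitude (-1 + sqrt(3))*exp(3*I*pi/4)/4 in the final state. Key observation: steps 2-5 multiply out to the identity, so the circuit reduces to the remaining gates.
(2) A full measurement returns |00> with probability 1/4 - sqrt(3)/8.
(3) In the final state, YZ has expectation -sqrt(6)/4.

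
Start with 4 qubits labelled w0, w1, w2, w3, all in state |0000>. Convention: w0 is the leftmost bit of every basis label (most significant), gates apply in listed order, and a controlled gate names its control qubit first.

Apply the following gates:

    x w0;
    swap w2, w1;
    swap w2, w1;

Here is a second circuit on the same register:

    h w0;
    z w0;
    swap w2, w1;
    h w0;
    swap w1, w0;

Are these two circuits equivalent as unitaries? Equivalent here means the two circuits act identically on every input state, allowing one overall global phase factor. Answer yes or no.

No, they are not equivalent — no single phase factor reconciles the two unitaries.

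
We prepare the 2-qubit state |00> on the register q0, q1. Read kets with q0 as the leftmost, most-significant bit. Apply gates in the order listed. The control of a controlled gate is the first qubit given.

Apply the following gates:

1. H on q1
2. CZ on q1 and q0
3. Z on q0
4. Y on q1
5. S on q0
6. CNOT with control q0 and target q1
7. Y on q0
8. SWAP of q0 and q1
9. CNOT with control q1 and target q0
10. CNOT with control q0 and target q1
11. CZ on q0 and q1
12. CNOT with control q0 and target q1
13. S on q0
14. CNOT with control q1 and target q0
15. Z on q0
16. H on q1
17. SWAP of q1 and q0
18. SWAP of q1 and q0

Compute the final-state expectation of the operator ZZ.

The observable ZZ averages to 0.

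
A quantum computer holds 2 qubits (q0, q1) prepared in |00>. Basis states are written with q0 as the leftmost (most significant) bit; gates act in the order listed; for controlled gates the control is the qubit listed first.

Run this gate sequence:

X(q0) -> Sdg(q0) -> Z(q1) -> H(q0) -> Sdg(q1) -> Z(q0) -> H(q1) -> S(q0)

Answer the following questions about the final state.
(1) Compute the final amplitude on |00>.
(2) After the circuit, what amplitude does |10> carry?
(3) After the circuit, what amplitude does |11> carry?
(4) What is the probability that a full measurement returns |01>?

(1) The final state's coefficient on |00> equals -I/2.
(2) The amplitude on |10> is 1/2.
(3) The final state's coefficient on |11> equals 1/2.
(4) A full measurement returns |01> with probability 1/4.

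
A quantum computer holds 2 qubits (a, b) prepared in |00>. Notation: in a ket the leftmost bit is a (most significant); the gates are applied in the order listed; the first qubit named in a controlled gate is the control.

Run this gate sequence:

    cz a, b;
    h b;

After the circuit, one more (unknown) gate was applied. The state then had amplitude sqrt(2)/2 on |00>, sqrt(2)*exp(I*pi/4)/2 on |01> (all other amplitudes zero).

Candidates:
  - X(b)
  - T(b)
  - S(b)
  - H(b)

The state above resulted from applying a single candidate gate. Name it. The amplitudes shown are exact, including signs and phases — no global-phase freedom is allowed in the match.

The applied gate was T(b).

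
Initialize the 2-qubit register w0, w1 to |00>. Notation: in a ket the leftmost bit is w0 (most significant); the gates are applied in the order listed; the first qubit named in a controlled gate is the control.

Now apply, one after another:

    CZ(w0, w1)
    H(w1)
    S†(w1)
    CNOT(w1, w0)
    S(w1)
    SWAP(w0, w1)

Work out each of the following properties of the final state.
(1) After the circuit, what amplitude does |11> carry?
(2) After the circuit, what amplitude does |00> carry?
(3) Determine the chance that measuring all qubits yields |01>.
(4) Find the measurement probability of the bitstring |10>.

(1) |11> carries amplitude sqrt(2)/2 in the final state.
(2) |00> carries amplitude sqrt(2)/2 in the final state.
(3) A full measurement returns |01> with probability 0.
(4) Outcome |10> occurs with probability 0.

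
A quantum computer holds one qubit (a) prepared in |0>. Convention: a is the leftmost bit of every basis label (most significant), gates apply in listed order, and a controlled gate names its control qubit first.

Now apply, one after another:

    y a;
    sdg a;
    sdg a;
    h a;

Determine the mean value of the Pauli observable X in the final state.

The observable X averages to -1.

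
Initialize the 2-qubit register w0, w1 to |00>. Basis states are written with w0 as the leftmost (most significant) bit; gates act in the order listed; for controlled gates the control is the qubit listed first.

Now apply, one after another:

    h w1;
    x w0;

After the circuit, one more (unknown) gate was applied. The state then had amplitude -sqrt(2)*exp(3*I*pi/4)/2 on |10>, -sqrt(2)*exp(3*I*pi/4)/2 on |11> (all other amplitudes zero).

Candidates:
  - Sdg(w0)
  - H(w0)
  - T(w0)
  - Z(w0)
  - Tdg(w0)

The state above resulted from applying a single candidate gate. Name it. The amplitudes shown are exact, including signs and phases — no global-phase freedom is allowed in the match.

The unique candidate consistent with the amplitudes is Tdg(w0).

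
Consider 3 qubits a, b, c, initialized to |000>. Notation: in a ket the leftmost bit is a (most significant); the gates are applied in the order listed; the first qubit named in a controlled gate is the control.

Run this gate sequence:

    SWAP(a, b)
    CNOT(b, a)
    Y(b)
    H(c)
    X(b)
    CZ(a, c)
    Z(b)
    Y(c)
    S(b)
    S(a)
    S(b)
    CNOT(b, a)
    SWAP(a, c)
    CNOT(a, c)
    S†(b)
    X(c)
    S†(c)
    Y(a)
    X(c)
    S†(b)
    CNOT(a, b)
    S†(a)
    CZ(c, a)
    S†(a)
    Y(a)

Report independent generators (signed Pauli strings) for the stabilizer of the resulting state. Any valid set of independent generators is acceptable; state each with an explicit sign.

One valid set of independent stabilizer generators is +XXY, +ZIZ, -IZZ (any independent generating set of the same group is equally correct).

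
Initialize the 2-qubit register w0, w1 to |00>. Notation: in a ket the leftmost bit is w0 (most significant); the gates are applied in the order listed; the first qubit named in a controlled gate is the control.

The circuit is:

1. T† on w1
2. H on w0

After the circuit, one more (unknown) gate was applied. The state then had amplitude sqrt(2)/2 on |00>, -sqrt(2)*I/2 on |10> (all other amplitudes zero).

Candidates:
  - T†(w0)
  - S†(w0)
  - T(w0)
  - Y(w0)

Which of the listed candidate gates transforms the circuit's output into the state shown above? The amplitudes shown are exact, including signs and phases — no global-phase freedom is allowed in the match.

The applied gate was S†(w0).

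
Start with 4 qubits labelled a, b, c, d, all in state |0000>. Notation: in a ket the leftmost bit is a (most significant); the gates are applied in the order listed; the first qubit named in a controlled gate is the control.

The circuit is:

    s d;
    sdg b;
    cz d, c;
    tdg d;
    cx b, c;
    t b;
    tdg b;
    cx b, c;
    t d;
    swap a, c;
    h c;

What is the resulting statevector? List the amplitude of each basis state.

After the circuit, the state carries amplitude sqrt(2)/2 on |0000>, sqrt(2)/2 on |0010>, and 0 on every other basis state.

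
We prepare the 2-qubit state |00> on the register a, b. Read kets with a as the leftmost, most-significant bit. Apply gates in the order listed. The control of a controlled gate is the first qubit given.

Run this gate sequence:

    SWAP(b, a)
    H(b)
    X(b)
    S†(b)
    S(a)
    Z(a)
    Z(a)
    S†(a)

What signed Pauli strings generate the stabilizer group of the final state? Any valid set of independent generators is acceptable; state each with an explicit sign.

One valid set of independent stabilizer generators is -IY, +ZI (any independent generating set of the same group is equally correct). Key observation: gates 5-8 undo each other exactly, leaving only the rest of the circuit to track.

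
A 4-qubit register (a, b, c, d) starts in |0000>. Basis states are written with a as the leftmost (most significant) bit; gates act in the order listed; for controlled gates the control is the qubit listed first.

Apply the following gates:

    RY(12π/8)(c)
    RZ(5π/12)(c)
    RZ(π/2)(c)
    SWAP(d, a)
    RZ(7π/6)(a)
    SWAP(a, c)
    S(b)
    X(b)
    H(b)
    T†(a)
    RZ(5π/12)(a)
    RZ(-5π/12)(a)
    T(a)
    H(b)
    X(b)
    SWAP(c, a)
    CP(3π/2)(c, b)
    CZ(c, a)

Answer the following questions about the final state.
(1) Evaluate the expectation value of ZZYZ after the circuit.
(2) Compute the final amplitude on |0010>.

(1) In the final state, ZZYZ has expectation -sqrt(6)/4 + sqrt(2)/4. Key observation: steps 8-15 multiply out to the identity, so the circuit reduces to the remaining gates.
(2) The amplitude on |0010> is -sqrt(2)*exp(7*I*pi/8)/2.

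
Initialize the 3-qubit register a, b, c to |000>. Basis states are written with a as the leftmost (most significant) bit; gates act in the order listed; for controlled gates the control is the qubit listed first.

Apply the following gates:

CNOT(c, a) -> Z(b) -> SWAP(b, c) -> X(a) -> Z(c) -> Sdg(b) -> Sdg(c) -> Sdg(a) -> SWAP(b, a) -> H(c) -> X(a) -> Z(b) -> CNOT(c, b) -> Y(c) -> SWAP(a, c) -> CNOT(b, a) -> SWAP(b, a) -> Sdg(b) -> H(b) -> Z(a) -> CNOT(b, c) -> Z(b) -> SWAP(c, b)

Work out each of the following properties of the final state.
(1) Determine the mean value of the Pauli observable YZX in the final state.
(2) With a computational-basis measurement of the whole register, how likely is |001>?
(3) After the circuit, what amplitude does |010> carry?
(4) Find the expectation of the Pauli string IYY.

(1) The observable YZX averages to 0.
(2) The probability of measuring |001> is 1/4.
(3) The final state's coefficient on |010> equals 1/2.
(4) The observable IYY averages to -1.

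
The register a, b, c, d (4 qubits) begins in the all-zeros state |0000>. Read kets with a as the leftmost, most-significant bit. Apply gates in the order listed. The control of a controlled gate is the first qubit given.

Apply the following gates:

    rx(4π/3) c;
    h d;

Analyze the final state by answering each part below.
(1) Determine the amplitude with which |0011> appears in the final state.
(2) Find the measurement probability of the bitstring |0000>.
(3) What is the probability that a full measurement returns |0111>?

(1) The amplitude on |0011> is -sqrt(6)*I/4.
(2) Outcome |0000> occurs with probability 1/8.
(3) A full measurement returns |0111> with probability 0.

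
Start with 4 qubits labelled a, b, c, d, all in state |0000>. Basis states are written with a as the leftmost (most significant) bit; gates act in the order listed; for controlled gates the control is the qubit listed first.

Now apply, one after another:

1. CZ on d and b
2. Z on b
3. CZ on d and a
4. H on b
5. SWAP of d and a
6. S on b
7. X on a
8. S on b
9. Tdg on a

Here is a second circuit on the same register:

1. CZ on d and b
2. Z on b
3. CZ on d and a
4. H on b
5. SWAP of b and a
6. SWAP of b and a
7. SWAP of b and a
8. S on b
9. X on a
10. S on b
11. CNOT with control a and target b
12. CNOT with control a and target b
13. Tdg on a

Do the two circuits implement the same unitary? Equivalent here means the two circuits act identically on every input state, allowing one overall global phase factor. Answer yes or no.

No — the two circuits implement different unitaries, even allowing a global phase.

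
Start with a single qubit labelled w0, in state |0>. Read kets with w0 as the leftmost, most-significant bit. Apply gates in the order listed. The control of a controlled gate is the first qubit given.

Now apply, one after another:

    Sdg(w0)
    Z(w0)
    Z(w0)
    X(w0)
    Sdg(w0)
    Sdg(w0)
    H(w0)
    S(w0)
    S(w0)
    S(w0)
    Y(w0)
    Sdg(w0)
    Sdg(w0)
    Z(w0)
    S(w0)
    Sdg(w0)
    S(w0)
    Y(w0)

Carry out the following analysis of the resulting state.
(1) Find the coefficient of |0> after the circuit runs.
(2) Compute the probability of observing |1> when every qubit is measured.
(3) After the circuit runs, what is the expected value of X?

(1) |0> carries amplitude -sqrt(2)*I/2 in the final state.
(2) A full measurement returns |1> with probability 1/2.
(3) The expectation value of X is 1.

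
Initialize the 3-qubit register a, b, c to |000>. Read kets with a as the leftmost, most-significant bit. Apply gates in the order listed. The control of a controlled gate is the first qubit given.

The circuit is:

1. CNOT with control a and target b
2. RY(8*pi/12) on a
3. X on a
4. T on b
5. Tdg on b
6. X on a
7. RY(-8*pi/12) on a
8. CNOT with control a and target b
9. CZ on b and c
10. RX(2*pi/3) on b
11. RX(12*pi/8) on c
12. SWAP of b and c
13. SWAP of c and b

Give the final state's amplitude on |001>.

The amplitude on |001> is -sqrt(2)*I/4. Key observation: gates 1-8 undo each other exactly, leaving only the rest of the circuit to track.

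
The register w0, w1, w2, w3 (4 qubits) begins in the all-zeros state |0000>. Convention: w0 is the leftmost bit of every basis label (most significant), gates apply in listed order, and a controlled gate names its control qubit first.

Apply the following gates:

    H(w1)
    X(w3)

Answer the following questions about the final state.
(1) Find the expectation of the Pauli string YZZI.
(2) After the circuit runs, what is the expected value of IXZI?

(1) The expectation value of YZZI is 0.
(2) In the final state, IXZI has expectation 1.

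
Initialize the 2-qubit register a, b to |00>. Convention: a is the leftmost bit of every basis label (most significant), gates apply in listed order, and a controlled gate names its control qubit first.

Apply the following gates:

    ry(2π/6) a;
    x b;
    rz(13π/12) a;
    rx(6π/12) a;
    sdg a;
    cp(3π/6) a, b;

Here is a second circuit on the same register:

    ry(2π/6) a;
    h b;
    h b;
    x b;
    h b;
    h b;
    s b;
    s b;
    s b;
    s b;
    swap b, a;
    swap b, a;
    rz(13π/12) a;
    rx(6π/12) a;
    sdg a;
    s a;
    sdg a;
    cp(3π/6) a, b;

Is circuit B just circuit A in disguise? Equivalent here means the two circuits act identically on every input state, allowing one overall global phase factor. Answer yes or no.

Yes: on every input state the two circuits agree up to one overall phase factor.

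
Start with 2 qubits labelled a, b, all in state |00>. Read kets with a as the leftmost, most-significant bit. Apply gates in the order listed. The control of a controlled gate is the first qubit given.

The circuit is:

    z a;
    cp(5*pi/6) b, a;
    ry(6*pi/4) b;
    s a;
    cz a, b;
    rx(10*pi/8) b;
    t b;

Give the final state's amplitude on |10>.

The final state's coefficient on |10> equals 0.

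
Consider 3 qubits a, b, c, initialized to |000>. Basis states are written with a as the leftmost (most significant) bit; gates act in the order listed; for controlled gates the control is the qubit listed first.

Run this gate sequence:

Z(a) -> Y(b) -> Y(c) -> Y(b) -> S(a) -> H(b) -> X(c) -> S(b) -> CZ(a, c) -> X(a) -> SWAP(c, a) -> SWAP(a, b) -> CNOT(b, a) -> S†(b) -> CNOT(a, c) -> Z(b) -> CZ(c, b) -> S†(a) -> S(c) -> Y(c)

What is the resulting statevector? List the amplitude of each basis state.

After the circuit, the state carries amplitude sqrt(2)*I/2 on |000>, -sqrt(2)/2 on |101>, and 0 on every other basis state.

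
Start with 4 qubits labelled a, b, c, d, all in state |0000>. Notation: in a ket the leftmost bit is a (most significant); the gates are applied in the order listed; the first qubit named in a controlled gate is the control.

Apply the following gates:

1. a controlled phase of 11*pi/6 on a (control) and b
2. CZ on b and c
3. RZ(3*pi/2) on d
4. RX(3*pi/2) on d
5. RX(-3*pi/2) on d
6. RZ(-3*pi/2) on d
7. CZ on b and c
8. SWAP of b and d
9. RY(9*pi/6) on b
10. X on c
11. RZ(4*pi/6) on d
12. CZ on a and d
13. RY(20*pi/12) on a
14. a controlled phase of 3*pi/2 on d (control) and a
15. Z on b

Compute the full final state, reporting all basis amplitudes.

After the circuit, the state carries amplitude -sqrt(6)*exp(2*I*pi/3)/4 on |0010>, -sqrt(6)*exp(2*I*pi/3)/4 on |0110>, sqrt(2)*exp(2*I*pi/3)/4 on |1010>, sqrt(2)*exp(2*I*pi/3)/4 on |1110>, and 0 on every other basis state. Key observation: the block from step 2 through step 7 cancels to the identity and can be dropped.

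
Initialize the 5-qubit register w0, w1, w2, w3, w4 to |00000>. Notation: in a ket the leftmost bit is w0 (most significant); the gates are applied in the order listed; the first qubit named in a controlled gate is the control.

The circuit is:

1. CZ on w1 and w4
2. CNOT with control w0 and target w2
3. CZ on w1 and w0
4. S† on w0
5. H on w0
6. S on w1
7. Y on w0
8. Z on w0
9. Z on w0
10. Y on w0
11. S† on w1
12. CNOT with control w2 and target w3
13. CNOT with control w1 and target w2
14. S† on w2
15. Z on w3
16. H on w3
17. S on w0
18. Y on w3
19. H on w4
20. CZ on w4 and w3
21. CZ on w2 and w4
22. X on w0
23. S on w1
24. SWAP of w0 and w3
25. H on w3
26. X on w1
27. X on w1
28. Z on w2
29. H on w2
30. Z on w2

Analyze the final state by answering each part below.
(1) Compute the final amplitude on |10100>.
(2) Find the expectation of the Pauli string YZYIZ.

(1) The final state's coefficient on |10100> equals sqrt(2)*(1 - I)/8. Key observation: gates 6-11 undo each other exactly, leaving only the rest of the circuit to track.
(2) The expectation value of YZYIZ is 0.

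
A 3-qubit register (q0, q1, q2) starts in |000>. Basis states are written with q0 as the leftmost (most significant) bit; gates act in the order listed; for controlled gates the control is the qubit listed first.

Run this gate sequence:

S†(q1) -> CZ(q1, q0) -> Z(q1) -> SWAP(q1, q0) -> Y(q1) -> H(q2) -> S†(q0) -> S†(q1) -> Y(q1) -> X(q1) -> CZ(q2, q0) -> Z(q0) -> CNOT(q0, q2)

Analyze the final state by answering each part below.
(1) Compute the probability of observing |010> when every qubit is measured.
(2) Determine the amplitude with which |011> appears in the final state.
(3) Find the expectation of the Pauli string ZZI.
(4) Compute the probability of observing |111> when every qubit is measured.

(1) Outcome |010> occurs with probability 1/2.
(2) The final state's coefficient on |011> equals -sqrt(2)*I/2.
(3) The observable ZZI averages to -1.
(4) The probability of measuring |111> is 0.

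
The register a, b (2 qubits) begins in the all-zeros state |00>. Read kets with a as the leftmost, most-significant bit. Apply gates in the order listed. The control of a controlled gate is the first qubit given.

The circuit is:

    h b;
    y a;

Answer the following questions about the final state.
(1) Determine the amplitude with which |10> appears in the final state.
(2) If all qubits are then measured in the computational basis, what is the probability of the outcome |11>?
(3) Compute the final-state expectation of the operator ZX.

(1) The amplitude on |10> is sqrt(2)*I/2.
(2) Outcome |11> occurs with probability 1/2.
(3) The observable ZX averages to -1.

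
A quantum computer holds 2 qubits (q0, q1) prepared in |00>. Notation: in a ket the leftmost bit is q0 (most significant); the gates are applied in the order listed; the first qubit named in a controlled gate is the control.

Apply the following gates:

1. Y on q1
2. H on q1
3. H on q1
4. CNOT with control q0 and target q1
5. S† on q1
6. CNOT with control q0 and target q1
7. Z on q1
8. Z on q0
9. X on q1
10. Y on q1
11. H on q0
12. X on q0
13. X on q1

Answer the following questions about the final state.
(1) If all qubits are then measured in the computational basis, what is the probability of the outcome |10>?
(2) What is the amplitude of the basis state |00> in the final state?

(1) The probability of measuring |10> is 1/2.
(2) The amplitude on |00> is -sqrt(2)*I/2.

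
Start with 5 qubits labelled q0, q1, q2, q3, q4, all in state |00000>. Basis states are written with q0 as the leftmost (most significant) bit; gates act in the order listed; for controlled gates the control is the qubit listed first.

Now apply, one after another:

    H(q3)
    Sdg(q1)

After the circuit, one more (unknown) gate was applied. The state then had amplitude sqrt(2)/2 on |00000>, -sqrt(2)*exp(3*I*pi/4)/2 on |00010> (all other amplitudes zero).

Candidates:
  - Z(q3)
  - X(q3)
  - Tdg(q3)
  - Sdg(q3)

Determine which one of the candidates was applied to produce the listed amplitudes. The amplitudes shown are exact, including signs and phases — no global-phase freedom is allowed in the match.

The unique candidate consistent with the amplitudes is Tdg(q3).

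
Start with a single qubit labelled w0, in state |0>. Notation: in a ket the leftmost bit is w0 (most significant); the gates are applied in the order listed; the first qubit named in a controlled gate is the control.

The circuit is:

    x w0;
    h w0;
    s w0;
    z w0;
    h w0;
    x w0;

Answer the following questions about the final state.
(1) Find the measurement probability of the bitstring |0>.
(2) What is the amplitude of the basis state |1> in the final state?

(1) The probability of measuring |0> is 1/2.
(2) The amplitude on |1> is 1/2 + I/2.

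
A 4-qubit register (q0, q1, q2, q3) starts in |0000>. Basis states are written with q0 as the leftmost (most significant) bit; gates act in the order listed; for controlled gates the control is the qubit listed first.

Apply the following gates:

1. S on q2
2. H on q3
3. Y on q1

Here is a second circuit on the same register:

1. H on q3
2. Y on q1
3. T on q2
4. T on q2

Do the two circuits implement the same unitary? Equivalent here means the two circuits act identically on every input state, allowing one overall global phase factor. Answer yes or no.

Yes, they are equivalent — the unitaries differ by at most a global phase.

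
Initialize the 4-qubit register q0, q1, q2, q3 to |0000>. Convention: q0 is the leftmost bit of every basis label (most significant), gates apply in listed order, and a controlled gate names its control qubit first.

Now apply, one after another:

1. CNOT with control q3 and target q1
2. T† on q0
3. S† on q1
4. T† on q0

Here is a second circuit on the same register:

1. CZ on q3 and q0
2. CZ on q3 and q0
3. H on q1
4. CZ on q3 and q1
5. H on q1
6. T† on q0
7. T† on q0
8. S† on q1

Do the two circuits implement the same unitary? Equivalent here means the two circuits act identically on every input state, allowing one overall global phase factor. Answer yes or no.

Yes: on every input state the two circuits agree up to one overall phase factor.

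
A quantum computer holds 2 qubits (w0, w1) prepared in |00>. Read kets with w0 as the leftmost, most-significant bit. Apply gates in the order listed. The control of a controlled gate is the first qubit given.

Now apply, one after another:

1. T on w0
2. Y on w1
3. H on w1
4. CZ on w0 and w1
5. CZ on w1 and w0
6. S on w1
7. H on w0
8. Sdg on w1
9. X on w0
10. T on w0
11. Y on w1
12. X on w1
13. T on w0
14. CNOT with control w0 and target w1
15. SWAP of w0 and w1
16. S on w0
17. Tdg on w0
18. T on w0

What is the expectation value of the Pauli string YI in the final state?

In the final state, YI has expectation 1.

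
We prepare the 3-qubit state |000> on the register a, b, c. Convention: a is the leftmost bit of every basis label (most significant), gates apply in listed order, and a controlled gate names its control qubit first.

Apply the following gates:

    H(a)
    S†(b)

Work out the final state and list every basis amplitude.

After the circuit, the state carries amplitude sqrt(2)/2 on |000>, sqrt(2)/2 on |100>, and 0 on every other basis state.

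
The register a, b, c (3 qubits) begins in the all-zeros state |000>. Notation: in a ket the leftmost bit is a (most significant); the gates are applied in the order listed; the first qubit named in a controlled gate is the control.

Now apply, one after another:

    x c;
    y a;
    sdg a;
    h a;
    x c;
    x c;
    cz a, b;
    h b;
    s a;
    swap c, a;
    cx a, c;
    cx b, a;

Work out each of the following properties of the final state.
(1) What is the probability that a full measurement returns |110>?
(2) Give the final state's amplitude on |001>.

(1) The probability of measuring |110> is 0.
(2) The amplitude on |001> is 0.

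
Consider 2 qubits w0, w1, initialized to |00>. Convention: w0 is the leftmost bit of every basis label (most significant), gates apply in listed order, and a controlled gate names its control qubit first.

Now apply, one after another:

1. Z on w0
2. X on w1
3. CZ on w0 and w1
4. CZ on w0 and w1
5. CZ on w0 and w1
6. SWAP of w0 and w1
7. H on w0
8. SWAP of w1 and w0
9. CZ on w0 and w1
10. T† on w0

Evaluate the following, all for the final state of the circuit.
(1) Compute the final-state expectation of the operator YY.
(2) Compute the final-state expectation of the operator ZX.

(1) The observable YY averages to 0.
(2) In the final state, ZX has expectation -1.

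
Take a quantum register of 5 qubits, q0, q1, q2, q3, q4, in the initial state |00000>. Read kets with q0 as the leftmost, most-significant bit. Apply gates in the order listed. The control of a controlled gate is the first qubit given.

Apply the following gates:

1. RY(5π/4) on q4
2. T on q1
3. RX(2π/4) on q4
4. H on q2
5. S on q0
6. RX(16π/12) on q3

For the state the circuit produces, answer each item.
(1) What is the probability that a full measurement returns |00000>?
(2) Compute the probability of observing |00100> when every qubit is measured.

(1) The probability of measuring |00000> is 1/16.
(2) The probability of measuring |00100> is 1/16.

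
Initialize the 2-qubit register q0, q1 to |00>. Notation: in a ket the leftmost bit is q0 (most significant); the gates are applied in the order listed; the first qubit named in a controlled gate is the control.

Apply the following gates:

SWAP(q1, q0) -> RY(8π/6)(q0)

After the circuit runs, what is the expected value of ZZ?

In the final state, ZZ has expectation -1/2.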